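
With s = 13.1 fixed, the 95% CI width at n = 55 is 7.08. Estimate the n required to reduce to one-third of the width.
n ≈ 495

CI width ∝ 1/√n
To reduce width by factor 3, need √n to grow by 3 → need 3² = 9 times as many samples.

Current: n = 55, width = 7.08
New: n = 495, width ≈ 2.31

Width reduced by factor of 7.08/2.31 = 3.06.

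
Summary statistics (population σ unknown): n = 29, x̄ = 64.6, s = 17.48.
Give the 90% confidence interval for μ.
(59.08, 70.12)

t-interval (σ unknown):
df = n - 1 = 28
t* = 1.701 for 90% confidence

Margin of error = t* · s/√n = 1.701 · 17.48/√29 = 5.52

CI: (59.08, 70.12)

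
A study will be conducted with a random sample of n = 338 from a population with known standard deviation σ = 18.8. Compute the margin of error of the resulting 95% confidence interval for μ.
Margin of error = 2.00

Margin of error = z* · σ/√n
= 1.960 · 18.8/√338
= 1.960 · 18.8/18.3848
= 2.00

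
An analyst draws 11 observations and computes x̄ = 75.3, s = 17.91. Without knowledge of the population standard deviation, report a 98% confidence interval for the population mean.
(60.37, 90.23)

t-interval (σ unknown):
df = n - 1 = 10
t* = 2.764 for 98% confidence

Margin of error = t* · s/√n = 2.764 · 17.91/√11 = 14.93

CI: (60.37, 90.23)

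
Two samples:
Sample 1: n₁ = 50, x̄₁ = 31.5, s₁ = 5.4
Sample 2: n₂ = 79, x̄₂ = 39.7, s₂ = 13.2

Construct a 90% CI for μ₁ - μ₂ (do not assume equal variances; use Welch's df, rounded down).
(-10.97, -5.43)

Difference: x̄₁ - x̄₂ = -8.20
SE = √(s₁²/n₁ + s₂²/n₂) = √(5.4²/50 + 13.2²/79) = 1.6700
df = 112.21 → 112 (Welch–Satterthwaite, rounded down)
t* = 1.659

CI: -8.20 ± 1.659 · 1.6700 = -8.20 ± 2.77 = (-10.97, -5.43)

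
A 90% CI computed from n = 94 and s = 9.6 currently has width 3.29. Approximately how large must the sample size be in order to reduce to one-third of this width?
n ≈ 846

CI width ∝ 1/√n
To reduce width by factor 3, need √n to grow by 3 → need 3² = 9 times as many samples.

Current: n = 94, width = 3.29
New: n = 846, width ≈ 1.09

Width reduced by factor of 3.29/1.09 = 3.02.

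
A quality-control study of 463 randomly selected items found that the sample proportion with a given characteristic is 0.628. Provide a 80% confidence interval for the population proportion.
(0.599, 0.657)

Proportion CI:
SE = √(p̂(1-p̂)/n) = √(0.628 · 0.372 / 463) = 0.02246

z* = 1.282
Margin = z* · SE = 1.282 · 0.02246 = 0.0288

CI: 0.628 ± 0.0288 = (0.599, 0.657)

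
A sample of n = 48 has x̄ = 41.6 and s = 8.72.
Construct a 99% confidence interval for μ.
(38.22, 44.98)

t-interval (σ unknown):
df = n - 1 = 47
t* = 2.685 for 99% confidence

Margin of error = t* · s/√n = 2.685 · 8.72/√48 = 3.38

CI: (38.22, 44.98)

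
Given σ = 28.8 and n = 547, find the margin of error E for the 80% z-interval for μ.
Margin of error = 1.58

Margin of error = z* · σ/√n
= 1.282 · 28.8/√547
= 1.282 · 28.8/23.3880
= 1.58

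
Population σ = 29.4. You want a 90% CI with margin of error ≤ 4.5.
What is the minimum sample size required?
n ≥ 116

For margin E ≤ 4.5:
n ≥ (z* · σ / E)²
n ≥ (1.645 · 29.4 / 4.5)²
n ≥ 115.51

Minimum n = 116 (rounding up)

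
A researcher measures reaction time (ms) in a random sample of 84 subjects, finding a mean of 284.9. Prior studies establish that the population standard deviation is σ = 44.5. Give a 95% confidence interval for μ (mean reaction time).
(275.38, 294.42)

z-interval (σ known):
z* = 1.960 for 95% confidence

Margin of error = z* · σ/√n = 1.960 · 44.5/√84 = 9.52

CI: (284.9 - 9.52, 284.9 + 9.52) = (275.38, 294.42)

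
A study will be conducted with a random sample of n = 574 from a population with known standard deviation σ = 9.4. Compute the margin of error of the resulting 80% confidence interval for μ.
Margin of error = 0.50

Margin of error = z* · σ/√n
= 1.282 · 9.4/√574
= 1.282 · 9.4/23.9583
= 0.50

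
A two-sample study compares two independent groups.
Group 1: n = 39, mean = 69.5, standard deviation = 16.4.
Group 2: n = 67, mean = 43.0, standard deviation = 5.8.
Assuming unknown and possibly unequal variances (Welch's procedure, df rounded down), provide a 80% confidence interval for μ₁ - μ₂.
(22.96, 30.04)

Difference: x̄₁ - x̄₂ = 26.50
SE = √(s₁²/n₁ + s₂²/n₂) = √(16.4²/39 + 5.8²/67) = 2.7200
df = 43.60 → 43 (Welch–Satterthwaite, rounded down)
t* = 1.302

CI: 26.50 ± 1.302 · 2.7200 = 26.50 ± 3.54 = (22.96, 30.04)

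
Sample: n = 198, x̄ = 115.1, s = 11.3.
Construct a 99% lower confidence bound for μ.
μ ≥ 113.22

Lower bound (one-sided):
t* = 2.345 (one-sided for 99%)
Lower bound = x̄ - t* · s/√n = 115.1 - 2.345 · 11.3/√198 = 113.22

We are 99% confident that μ ≥ 113.22.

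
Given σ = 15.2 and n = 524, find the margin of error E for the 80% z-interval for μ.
Margin of error = 0.85

Margin of error = z* · σ/√n
= 1.282 · 15.2/√524
= 1.282 · 15.2/22.8910
= 0.85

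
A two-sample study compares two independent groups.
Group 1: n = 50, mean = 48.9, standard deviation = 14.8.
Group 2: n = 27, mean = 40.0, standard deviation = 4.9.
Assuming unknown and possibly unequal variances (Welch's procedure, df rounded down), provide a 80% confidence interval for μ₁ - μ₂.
(5.93, 11.87)

Difference: x̄₁ - x̄₂ = 8.90
SE = √(s₁²/n₁ + s₂²/n₂) = √(14.8²/50 + 4.9²/27) = 2.2957
df = 65.80 → 65 (Welch–Satterthwaite, rounded down)
t* = 1.295

CI: 8.90 ± 1.295 · 2.2957 = 8.90 ± 2.97 = (5.93, 11.87)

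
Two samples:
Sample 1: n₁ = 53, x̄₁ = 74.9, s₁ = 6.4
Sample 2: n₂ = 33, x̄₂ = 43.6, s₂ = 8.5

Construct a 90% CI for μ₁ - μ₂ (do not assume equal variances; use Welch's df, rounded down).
(28.42, 34.18)

Difference: x̄₁ - x̄₂ = 31.30
SE = √(s₁²/n₁ + s₂²/n₂) = √(6.4²/53 + 8.5²/33) = 1.7211
df = 54.41 → 54 (Welch–Satterthwaite, rounded down)
t* = 1.674

CI: 31.30 ± 1.674 · 1.7211 = 31.30 ± 2.88 = (28.42, 34.18)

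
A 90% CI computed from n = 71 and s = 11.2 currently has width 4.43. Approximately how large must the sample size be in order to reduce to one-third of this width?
n ≈ 639

CI width ∝ 1/√n
To reduce width by factor 3, need √n to grow by 3 → need 3² = 9 times as many samples.

Current: n = 71, width = 4.43
New: n = 639, width ≈ 1.46

Width reduced by factor of 4.43/1.46 = 3.03.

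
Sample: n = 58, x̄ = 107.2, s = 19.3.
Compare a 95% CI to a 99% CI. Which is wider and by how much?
99% CI is wider by 3.36

df = 57
95% CI: t* = 2.002, (102.13, 112.27), width = 2 · t* · s/√n = 10.15
99% CI: t* = 2.665, (100.45, 113.95), width = 2 · t* · s/√n = 13.51

The 99% CI is wider by 13.51 - 10.15 = 3.36.
Higher confidence requires a wider interval.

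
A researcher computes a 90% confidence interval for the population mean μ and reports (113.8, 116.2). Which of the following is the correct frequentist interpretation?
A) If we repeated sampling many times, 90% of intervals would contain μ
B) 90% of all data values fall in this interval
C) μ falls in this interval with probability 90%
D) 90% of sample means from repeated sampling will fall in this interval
A

A) Correct — this is the frequentist long-run coverage interpretation.
B) Wrong — a CI is about the parameter μ, not individual data values.
C) Wrong — μ is fixed; the randomness lives in the interval, not in μ.
D) Wrong — coverage applies to intervals containing μ, not to future x̄ values.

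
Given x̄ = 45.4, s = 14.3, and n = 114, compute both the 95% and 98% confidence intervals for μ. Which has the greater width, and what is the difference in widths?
98% CI is wider by 1.01

df = 113
95% CI: t* = 1.981, (42.75, 48.05), width = 2 · t* · s/√n = 5.31
98% CI: t* = 2.360, (42.24, 48.56), width = 2 · t* · s/√n = 6.32

The 98% CI is wider by 6.32 - 5.31 = 1.01.
Higher confidence requires a wider interval.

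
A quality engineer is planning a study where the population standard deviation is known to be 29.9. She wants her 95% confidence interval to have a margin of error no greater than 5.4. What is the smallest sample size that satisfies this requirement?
n ≥ 118

For margin E ≤ 5.4:
n ≥ (z* · σ / E)²
n ≥ (1.960 · 29.9 / 5.4)²
n ≥ 117.78

Minimum n = 118 (rounding up)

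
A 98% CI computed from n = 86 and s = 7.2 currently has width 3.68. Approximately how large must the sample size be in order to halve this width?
n ≈ 344

CI width ∝ 1/√n
To reduce width by factor 2, need √n to grow by 2 → need 2² = 4 times as many samples.

Current: n = 86, width = 3.68
New: n = 344, width ≈ 1.81

Width reduced by factor of 3.68/1.81 = 2.03.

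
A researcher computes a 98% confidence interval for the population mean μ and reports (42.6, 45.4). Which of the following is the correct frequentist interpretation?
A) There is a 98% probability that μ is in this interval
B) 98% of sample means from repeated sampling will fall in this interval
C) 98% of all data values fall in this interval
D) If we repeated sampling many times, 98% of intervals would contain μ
D

A) Wrong — μ is fixed; the randomness lives in the interval, not in μ.
B) Wrong — coverage applies to intervals containing μ, not to future x̄ values.
C) Wrong — a CI is about the parameter μ, not individual data values.
D) Correct — this is the frequentist long-run coverage interpretation.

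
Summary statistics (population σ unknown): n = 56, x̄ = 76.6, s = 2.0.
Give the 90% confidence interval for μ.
(76.15, 77.05)

t-interval (σ unknown):
df = n - 1 = 55
t* = 1.673 for 90% confidence

Margin of error = t* · s/√n = 1.673 · 2.0/√56 = 0.45

CI: (76.15, 77.05)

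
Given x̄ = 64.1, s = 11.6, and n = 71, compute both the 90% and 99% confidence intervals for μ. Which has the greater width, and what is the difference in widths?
99% CI is wider by 2.70

df = 70
90% CI: t* = 1.667, (61.81, 66.39), width = 2 · t* · s/√n = 4.59
99% CI: t* = 2.648, (60.45, 67.75), width = 2 · t* · s/√n = 7.29

The 99% CI is wider by 7.29 - 4.59 = 2.70.
Higher confidence requires a wider interval.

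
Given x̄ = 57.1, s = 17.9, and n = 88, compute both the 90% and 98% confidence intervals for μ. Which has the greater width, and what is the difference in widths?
98% CI is wider by 2.69

df = 87
90% CI: t* = 1.663, (53.93, 60.27), width = 2 · t* · s/√n = 6.35
98% CI: t* = 2.370, (52.58, 61.62), width = 2 · t* · s/√n = 9.04

The 98% CI is wider by 9.04 - 6.35 = 2.69.
Higher confidence requires a wider interval.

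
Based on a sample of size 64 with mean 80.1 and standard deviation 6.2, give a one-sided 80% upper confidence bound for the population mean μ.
μ ≤ 80.76

Upper bound (one-sided):
t* = 0.847 (one-sided for 80%)
Upper bound = x̄ + t* · s/√n = 80.1 + 0.847 · 6.2/√64 = 80.76

We are 80% confident that μ ≤ 80.76.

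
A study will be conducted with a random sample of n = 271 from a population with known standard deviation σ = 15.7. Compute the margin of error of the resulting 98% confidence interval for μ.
Margin of error = 2.22

Margin of error = z* · σ/√n
= 2.326 · 15.7/√271
= 2.326 · 15.7/16.4621
= 2.22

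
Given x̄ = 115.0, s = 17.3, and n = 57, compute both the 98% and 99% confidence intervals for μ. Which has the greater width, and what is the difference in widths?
99% CI is wider by 1.24

df = 56
98% CI: t* = 2.395, (109.51, 120.49), width = 2 · t* · s/√n = 10.98
99% CI: t* = 2.667, (108.89, 121.11), width = 2 · t* · s/√n = 12.22

The 99% CI is wider by 12.22 - 10.98 = 1.24.
Higher confidence requires a wider interval.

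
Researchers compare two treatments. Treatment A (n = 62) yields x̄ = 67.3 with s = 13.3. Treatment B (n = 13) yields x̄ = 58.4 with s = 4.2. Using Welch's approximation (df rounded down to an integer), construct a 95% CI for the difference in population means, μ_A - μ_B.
(4.80, 13.00)

Difference: x̄₁ - x̄₂ = 8.90
SE = √(s₁²/n₁ + s₂²/n₂) = √(13.3²/62 + 4.2²/13) = 2.0518
df = 61.78 → 61 (Welch–Satterthwaite, rounded down)
t* = 2.000

CI: 8.90 ± 2.000 · 2.0518 = 8.90 ± 4.10 = (4.80, 13.00)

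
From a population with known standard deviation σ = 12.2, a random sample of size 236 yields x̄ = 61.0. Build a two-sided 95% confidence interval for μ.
(59.44, 62.56)

z-interval (σ known):
z* = 1.960 for 95% confidence

Margin of error = z* · σ/√n = 1.960 · 12.2/√236 = 1.56

CI: (61.0 - 1.56, 61.0 + 1.56) = (59.44, 62.56)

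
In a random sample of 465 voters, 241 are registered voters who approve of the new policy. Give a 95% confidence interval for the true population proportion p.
(0.473, 0.564)

Proportion CI:
p̂ = 241/465 = 0.51828
SE = √(p̂(1-p̂)/n) = √(0.51828 · 0.48172 / 465) = 0.02317

z* = 1.960
Margin = z* · SE = 1.960 · 0.02317 = 0.0454

CI: 0.51828 ± 0.0454 = (0.473, 0.564)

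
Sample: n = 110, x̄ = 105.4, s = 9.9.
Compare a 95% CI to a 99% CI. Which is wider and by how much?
99% CI is wider by 1.21

df = 109
95% CI: t* = 1.982, (103.53, 107.27), width = 2 · t* · s/√n = 3.74
99% CI: t* = 2.622, (102.93, 107.87), width = 2 · t* · s/√n = 4.95

The 99% CI is wider by 4.95 - 3.74 = 1.21.
Higher confidence requires a wider interval.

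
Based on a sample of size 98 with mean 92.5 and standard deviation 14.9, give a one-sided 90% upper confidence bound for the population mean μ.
μ ≤ 94.44

Upper bound (one-sided):
t* = 1.290 (one-sided for 90%)
Upper bound = x̄ + t* · s/√n = 92.5 + 1.290 · 14.9/√98 = 94.44

We are 90% confident that μ ≤ 94.44.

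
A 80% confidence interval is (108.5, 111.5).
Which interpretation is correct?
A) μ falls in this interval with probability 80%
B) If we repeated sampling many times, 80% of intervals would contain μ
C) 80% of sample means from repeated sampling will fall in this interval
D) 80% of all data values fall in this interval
B

A) Wrong — μ is fixed; the randomness lives in the interval, not in μ.
B) Correct — this is the frequentist long-run coverage interpretation.
C) Wrong — coverage applies to intervals containing μ, not to future x̄ values.
D) Wrong — a CI is about the parameter μ, not individual data values.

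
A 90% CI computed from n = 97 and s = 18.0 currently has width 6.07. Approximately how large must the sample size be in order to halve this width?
n ≈ 388

CI width ∝ 1/√n
To reduce width by factor 2, need √n to grow by 2 → need 2² = 4 times as many samples.

Current: n = 97, width = 6.07
New: n = 388, width ≈ 3.01

Width reduced by factor of 6.07/3.01 = 2.02.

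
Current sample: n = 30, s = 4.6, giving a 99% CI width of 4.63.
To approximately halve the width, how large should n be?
n ≈ 120

CI width ∝ 1/√n
To reduce width by factor 2, need √n to grow by 2 → need 2² = 4 times as many samples.

Current: n = 30, width = 4.63
New: n = 120, width ≈ 2.20

Width reduced by factor of 4.63/2.20 = 2.10.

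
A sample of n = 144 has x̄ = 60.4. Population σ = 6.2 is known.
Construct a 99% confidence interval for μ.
(59.07, 61.73)

z-interval (σ known):
z* = 2.576 for 99% confidence

Margin of error = z* · σ/√n = 2.576 · 6.2/√144 = 1.33

CI: (60.4 - 1.33, 60.4 + 1.33) = (59.07, 61.73)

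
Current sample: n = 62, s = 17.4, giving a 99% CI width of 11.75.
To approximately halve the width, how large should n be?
n ≈ 248

CI width ∝ 1/√n
To reduce width by factor 2, need √n to grow by 2 → need 2² = 4 times as many samples.

Current: n = 62, width = 11.75
New: n = 248, width ≈ 5.74

Width reduced by factor of 11.75/5.74 = 2.05.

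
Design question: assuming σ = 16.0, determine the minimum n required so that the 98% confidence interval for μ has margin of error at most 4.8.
n ≥ 61

For margin E ≤ 4.8:
n ≥ (z* · σ / E)²
n ≥ (2.326 · 16.0 / 4.8)²
n ≥ 60.11

Minimum n = 61 (rounding up)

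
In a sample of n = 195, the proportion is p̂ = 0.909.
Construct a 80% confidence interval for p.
(0.883, 0.935)

Proportion CI:
SE = √(p̂(1-p̂)/n) = √(0.909 · 0.091 / 195) = 0.02060

z* = 1.282
Margin = z* · SE = 1.282 · 0.02060 = 0.0264

CI: 0.909 ± 0.0264 = (0.883, 0.935)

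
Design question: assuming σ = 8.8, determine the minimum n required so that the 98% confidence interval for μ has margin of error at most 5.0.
n ≥ 17

For margin E ≤ 5.0:
n ≥ (z* · σ / E)²
n ≥ (2.326 · 8.8 / 5.0)²
n ≥ 16.76

Minimum n = 17 (rounding up)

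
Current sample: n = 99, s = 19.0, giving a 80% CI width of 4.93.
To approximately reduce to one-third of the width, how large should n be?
n ≈ 891

CI width ∝ 1/√n
To reduce width by factor 3, need √n to grow by 3 → need 3² = 9 times as many samples.

Current: n = 99, width = 4.93
New: n = 891, width ≈ 1.63

Width reduced by factor of 4.93/1.63 = 3.02.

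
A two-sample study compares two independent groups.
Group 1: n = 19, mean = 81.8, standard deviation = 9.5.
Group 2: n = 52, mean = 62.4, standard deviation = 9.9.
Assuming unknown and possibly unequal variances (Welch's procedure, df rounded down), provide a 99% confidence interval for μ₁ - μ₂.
(12.36, 26.44)

Difference: x̄₁ - x̄₂ = 19.40
SE = √(s₁²/n₁ + s₂²/n₂) = √(9.5²/19 + 9.9²/52) = 2.5758
df = 33.27 → 33 (Welch–Satterthwaite, rounded down)
t* = 2.733

CI: 19.40 ± 2.733 · 2.5758 = 19.40 ± 7.04 = (12.36, 26.44)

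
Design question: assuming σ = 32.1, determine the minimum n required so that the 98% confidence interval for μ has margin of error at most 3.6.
n ≥ 431

For margin E ≤ 3.6:
n ≥ (z* · σ / E)²
n ≥ (2.326 · 32.1 / 3.6)²
n ≥ 430.15

Minimum n = 431 (rounding up)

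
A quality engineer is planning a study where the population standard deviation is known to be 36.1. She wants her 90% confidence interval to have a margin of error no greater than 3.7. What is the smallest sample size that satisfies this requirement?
n ≥ 258

For margin E ≤ 3.7:
n ≥ (z* · σ / E)²
n ≥ (1.645 · 36.1 / 3.7)²
n ≥ 257.60

Minimum n = 258 (rounding up)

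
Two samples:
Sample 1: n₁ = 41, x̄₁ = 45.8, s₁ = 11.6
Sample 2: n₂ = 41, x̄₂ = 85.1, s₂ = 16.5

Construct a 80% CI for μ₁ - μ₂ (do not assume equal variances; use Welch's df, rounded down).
(-43.38, -35.22)

Difference: x̄₁ - x̄₂ = -39.30
SE = √(s₁²/n₁ + s₂²/n₂) = √(11.6²/41 + 16.5²/41) = 3.1500
df = 71.78 → 71 (Welch–Satterthwaite, rounded down)
t* = 1.294

CI: -39.30 ± 1.294 · 3.1500 = -39.30 ± 4.08 = (-43.38, -35.22)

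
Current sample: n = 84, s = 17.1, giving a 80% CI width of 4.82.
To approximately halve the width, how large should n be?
n ≈ 336

CI width ∝ 1/√n
To reduce width by factor 2, need √n to grow by 2 → need 2² = 4 times as many samples.

Current: n = 84, width = 4.82
New: n = 336, width ≈ 2.40

Width reduced by factor of 4.82/2.40 = 2.01.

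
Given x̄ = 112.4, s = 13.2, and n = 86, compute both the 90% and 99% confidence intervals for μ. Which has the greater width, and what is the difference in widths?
99% CI is wider by 2.77

df = 85
90% CI: t* = 1.663, (110.03, 114.77), width = 2 · t* · s/√n = 4.73
99% CI: t* = 2.635, (108.65, 116.15), width = 2 · t* · s/√n = 7.50

The 99% CI is wider by 7.50 - 4.73 = 2.77.
Higher confidence requires a wider interval.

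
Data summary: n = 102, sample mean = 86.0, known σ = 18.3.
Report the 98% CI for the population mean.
(81.79, 90.21)

z-interval (σ known):
z* = 2.326 for 98% confidence

Margin of error = z* · σ/√n = 2.326 · 18.3/√102 = 4.21

CI: (86.0 - 4.21, 86.0 + 4.21) = (81.79, 90.21)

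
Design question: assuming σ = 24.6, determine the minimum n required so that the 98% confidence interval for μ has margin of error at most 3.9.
n ≥ 216

For margin E ≤ 3.9:
n ≥ (z* · σ / E)²
n ≥ (2.326 · 24.6 / 3.9)²
n ≥ 215.26

Minimum n = 216 (rounding up)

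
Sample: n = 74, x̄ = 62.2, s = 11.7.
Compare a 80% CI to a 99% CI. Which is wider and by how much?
99% CI is wider by 3.67

df = 73
80% CI: t* = 1.293, (60.44, 63.96), width = 2 · t* · s/√n = 3.52
99% CI: t* = 2.645, (58.60, 65.80), width = 2 · t* · s/√n = 7.19

The 99% CI is wider by 7.19 - 3.52 = 3.67.
Higher confidence requires a wider interval.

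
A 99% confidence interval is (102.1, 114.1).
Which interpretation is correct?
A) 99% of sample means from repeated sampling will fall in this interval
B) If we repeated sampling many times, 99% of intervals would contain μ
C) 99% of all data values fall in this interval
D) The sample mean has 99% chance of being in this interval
B

A) Wrong — coverage applies to intervals containing μ, not to future x̄ values.
B) Correct — this is the frequentist long-run coverage interpretation.
C) Wrong — a CI is about the parameter μ, not individual data values.
D) Wrong — x̄ is observed and sits in the interval by construction.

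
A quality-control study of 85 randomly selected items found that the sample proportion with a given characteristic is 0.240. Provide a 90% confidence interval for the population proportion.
(0.164, 0.316)

Proportion CI:
SE = √(p̂(1-p̂)/n) = √(0.240 · 0.760 / 85) = 0.04632

z* = 1.645
Margin = z* · SE = 1.645 · 0.04632 = 0.0762

CI: 0.240 ± 0.0762 = (0.164, 0.316)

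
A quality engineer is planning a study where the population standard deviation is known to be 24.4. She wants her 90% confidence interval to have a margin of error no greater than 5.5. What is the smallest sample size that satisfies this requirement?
n ≥ 54

For margin E ≤ 5.5:
n ≥ (z* · σ / E)²
n ≥ (1.645 · 24.4 / 5.5)²
n ≥ 53.26

Minimum n = 54 (rounding up)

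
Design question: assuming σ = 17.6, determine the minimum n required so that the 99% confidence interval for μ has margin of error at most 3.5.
n ≥ 168

For margin E ≤ 3.5:
n ≥ (z* · σ / E)²
n ≥ (2.576 · 17.6 / 3.5)²
n ≥ 167.80

Minimum n = 168 (rounding up)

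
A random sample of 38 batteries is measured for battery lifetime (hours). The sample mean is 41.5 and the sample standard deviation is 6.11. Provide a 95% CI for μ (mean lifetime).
(39.49, 43.51)

t-interval (σ unknown):
df = n - 1 = 37
t* = 2.026 for 95% confidence

Margin of error = t* · s/√n = 2.026 · 6.11/√38 = 2.01

CI: (39.49, 43.51)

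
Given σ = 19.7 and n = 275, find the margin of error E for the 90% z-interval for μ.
Margin of error = 1.95

Margin of error = z* · σ/√n
= 1.645 · 19.7/√275
= 1.645 · 19.7/16.5831
= 1.95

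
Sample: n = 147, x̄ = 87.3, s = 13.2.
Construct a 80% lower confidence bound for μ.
μ ≥ 86.38

Lower bound (one-sided):
t* = 0.844 (one-sided for 80%)
Lower bound = x̄ - t* · s/√n = 87.3 - 0.844 · 13.2/√147 = 86.38

We are 80% confident that μ ≥ 86.38.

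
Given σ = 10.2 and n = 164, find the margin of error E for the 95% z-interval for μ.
Margin of error = 1.56

Margin of error = z* · σ/√n
= 1.960 · 10.2/√164
= 1.960 · 10.2/12.8062
= 1.56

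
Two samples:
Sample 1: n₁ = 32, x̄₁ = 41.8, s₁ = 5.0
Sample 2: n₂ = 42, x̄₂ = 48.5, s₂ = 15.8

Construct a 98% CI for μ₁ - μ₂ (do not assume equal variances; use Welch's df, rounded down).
(-12.93, -0.47)

Difference: x̄₁ - x̄₂ = -6.70
SE = √(s₁²/n₁ + s₂²/n₂) = √(5.0²/32 + 15.8²/42) = 2.5933
df = 51.31 → 51 (Welch–Satterthwaite, rounded down)
t* = 2.402

CI: -6.70 ± 2.402 · 2.5933 = -6.70 ± 6.23 = (-12.93, -0.47)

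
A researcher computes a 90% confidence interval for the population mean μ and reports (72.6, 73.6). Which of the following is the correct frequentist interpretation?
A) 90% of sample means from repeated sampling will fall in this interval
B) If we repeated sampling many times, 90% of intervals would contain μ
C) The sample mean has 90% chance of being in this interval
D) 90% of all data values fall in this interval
B

A) Wrong — coverage applies to intervals containing μ, not to future x̄ values.
B) Correct — this is the frequentist long-run coverage interpretation.
C) Wrong — x̄ is observed and sits in the interval by construction.
D) Wrong — a CI is about the parameter μ, not individual data values.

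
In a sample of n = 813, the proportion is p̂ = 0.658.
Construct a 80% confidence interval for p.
(0.637, 0.679)

Proportion CI:
SE = √(p̂(1-p̂)/n) = √(0.658 · 0.342 / 813) = 0.01664

z* = 1.282
Margin = z* · SE = 1.282 · 0.01664 = 0.0213

CI: 0.658 ± 0.0213 = (0.637, 0.679)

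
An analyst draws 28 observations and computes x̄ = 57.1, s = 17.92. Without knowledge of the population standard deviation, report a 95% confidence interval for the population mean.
(50.15, 64.05)

t-interval (σ unknown):
df = n - 1 = 27
t* = 2.052 for 95% confidence

Margin of error = t* · s/√n = 2.052 · 17.92/√28 = 6.95

CI: (50.15, 64.05)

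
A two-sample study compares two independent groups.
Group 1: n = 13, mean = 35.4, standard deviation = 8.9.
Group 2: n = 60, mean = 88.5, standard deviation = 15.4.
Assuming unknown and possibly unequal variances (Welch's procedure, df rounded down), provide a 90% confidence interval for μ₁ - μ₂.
(-58.48, -47.72)

Difference: x̄₁ - x̄₂ = -53.10
SE = √(s₁²/n₁ + s₂²/n₂) = √(8.9²/13 + 15.4²/60) = 3.1695
df = 30.05 → 30 (Welch–Satterthwaite, rounded down)
t* = 1.697

CI: -53.10 ± 1.697 · 3.1695 = -53.10 ± 5.38 = (-58.48, -47.72)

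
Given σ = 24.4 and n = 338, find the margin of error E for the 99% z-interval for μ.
Margin of error = 3.42

Margin of error = z* · σ/√n
= 2.576 · 24.4/√338
= 2.576 · 24.4/18.3848
= 3.42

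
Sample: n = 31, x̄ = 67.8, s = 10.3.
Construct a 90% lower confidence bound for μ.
μ ≥ 65.38

Lower bound (one-sided):
t* = 1.310 (one-sided for 90%)
Lower bound = x̄ - t* · s/√n = 67.8 - 1.310 · 10.3/√31 = 65.38

We are 90% confident that μ ≥ 65.38.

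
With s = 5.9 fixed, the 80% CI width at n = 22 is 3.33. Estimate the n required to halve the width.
n ≈ 88

CI width ∝ 1/√n
To reduce width by factor 2, need √n to grow by 2 → need 2² = 4 times as many samples.

Current: n = 22, width = 3.33
New: n = 88, width ≈ 1.62

Width reduced by factor of 3.33/1.62 = 2.06.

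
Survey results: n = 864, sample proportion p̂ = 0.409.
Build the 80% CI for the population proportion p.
(0.388, 0.430)

Proportion CI:
SE = √(p̂(1-p̂)/n) = √(0.409 · 0.591 / 864) = 0.01673

z* = 1.282
Margin = z* · SE = 1.282 · 0.01673 = 0.0214

CI: 0.409 ± 0.0214 = (0.388, 0.430)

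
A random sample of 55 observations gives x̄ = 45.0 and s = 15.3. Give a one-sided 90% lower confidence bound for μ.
μ ≥ 42.32

Lower bound (one-sided):
t* = 1.297 (one-sided for 90%)
Lower bound = x̄ - t* · s/√n = 45.0 - 1.297 · 15.3/√55 = 42.32

We are 90% confident that μ ≥ 42.32.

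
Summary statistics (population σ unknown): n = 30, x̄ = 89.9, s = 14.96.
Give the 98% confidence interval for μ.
(83.18, 96.62)

t-interval (σ unknown):
df = n - 1 = 29
t* = 2.462 for 98% confidence

Margin of error = t* · s/√n = 2.462 · 14.96/√30 = 6.72

CI: (83.18, 96.62)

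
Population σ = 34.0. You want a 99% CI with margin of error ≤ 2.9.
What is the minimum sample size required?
n ≥ 913

For margin E ≤ 2.9:
n ≥ (z* · σ / E)²
n ≥ (2.576 · 34.0 / 2.9)²
n ≥ 912.12

Minimum n = 913 (rounding up)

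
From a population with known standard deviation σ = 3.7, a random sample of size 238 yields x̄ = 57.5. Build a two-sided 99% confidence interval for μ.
(56.88, 58.12)

z-interval (σ known):
z* = 2.576 for 99% confidence

Margin of error = z* · σ/√n = 2.576 · 3.7/√238 = 0.62

CI: (57.5 - 0.62, 57.5 + 0.62) = (56.88, 58.12)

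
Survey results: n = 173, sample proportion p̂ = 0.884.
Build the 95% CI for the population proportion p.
(0.836, 0.932)

Proportion CI:
SE = √(p̂(1-p̂)/n) = √(0.884 · 0.116 / 173) = 0.02435

z* = 1.960
Margin = z* · SE = 1.960 · 0.02435 = 0.0477

CI: 0.884 ± 0.0477 = (0.836, 0.932)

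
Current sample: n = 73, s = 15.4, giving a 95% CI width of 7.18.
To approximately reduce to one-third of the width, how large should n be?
n ≈ 657

CI width ∝ 1/√n
To reduce width by factor 3, need √n to grow by 3 → need 3² = 9 times as many samples.

Current: n = 73, width = 7.18
New: n = 657, width ≈ 2.36

Width reduced by factor of 7.18/2.36 = 3.04.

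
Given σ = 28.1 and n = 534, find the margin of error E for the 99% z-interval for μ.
Margin of error = 3.13

Margin of error = z* · σ/√n
= 2.576 · 28.1/√534
= 2.576 · 28.1/23.1084
= 3.13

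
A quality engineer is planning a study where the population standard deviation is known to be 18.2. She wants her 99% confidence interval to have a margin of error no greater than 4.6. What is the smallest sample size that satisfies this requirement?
n ≥ 104

For margin E ≤ 4.6:
n ≥ (z* · σ / E)²
n ≥ (2.576 · 18.2 / 4.6)²
n ≥ 103.88

Minimum n = 104 (rounding up)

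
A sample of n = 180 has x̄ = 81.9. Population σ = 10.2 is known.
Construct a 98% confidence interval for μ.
(80.13, 83.67)

z-interval (σ known):
z* = 2.326 for 98% confidence

Margin of error = z* · σ/√n = 2.326 · 10.2/√180 = 1.77

CI: (81.9 - 1.77, 81.9 + 1.77) = (80.13, 83.67)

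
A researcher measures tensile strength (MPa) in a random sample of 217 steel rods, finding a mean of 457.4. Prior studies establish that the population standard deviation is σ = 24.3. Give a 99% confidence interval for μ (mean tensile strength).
(453.15, 461.65)

z-interval (σ known):
z* = 2.576 for 99% confidence

Margin of error = z* · σ/√n = 2.576 · 24.3/√217 = 4.25

CI: (457.4 - 4.25, 457.4 + 4.25) = (453.15, 461.65)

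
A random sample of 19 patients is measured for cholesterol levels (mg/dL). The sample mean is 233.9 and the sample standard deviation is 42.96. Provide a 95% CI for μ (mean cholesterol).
(213.19, 254.61)

t-interval (σ unknown):
df = n - 1 = 18
t* = 2.101 for 95% confidence

Margin of error = t* · s/√n = 2.101 · 42.96/√19 = 20.71

CI: (213.19, 254.61)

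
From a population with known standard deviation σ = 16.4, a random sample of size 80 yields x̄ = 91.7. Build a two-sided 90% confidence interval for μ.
(88.68, 94.72)

z-interval (σ known):
z* = 1.645 for 90% confidence

Margin of error = z* · σ/√n = 1.645 · 16.4/√80 = 3.02

CI: (91.7 - 3.02, 91.7 + 3.02) = (88.68, 94.72)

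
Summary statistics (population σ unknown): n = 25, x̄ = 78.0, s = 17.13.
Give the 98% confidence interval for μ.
(69.46, 86.54)

t-interval (σ unknown):
df = n - 1 = 24
t* = 2.492 for 98% confidence

Margin of error = t* · s/√n = 2.492 · 17.13/√25 = 8.54

CI: (69.46, 86.54)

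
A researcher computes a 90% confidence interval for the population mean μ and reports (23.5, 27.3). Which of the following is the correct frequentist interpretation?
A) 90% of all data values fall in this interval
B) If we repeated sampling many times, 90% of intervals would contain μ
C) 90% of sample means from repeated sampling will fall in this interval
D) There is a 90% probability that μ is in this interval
B

A) Wrong — a CI is about the parameter μ, not individual data values.
B) Correct — this is the frequentist long-run coverage interpretation.
C) Wrong — coverage applies to intervals containing μ, not to future x̄ values.
D) Wrong — μ is fixed; the randomness lives in the interval, not in μ.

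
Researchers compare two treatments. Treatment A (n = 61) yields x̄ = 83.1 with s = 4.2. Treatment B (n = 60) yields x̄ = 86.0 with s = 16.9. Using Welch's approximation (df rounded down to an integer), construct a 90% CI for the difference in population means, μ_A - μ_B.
(-6.65, 0.85)

Difference: x̄₁ - x̄₂ = -2.90
SE = √(s₁²/n₁ + s₂²/n₂) = √(4.2²/61 + 16.9²/60) = 2.2471
df = 66.15 → 66 (Welch–Satterthwaite, rounded down)
t* = 1.668

CI: -2.90 ± 1.668 · 2.2471 = -2.90 ± 3.75 = (-6.65, 0.85)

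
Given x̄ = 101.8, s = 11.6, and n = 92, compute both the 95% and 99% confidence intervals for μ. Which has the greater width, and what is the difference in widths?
99% CI is wider by 1.56

df = 91
95% CI: t* = 1.986, (99.40, 104.20), width = 2 · t* · s/√n = 4.80
99% CI: t* = 2.631, (98.62, 104.98), width = 2 · t* · s/√n = 6.36

The 99% CI is wider by 6.36 - 4.80 = 1.56.
Higher confidence requires a wider interval.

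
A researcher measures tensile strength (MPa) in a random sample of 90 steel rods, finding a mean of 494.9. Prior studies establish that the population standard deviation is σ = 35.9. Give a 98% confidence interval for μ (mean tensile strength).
(486.10, 503.70)

z-interval (σ known):
z* = 2.326 for 98% confidence

Margin of error = z* · σ/√n = 2.326 · 35.9/√90 = 8.80

CI: (494.9 - 8.80, 494.9 + 8.80) = (486.10, 503.70)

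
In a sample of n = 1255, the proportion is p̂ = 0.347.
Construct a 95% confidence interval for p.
(0.321, 0.373)

Proportion CI:
SE = √(p̂(1-p̂)/n) = √(0.347 · 0.653 / 1255) = 0.01344

z* = 1.960
Margin = z* · SE = 1.960 · 0.01344 = 0.0263

CI: 0.347 ± 0.0263 = (0.321, 0.373)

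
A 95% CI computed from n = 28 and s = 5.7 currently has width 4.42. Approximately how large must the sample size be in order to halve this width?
n ≈ 112

CI width ∝ 1/√n
To reduce width by factor 2, need √n to grow by 2 → need 2² = 4 times as many samples.

Current: n = 28, width = 4.42
New: n = 112, width ≈ 2.14

Width reduced by factor of 4.42/2.14 = 2.07.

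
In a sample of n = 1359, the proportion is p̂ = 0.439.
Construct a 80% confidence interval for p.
(0.422, 0.456)

Proportion CI:
SE = √(p̂(1-p̂)/n) = √(0.439 · 0.561 / 1359) = 0.01346

z* = 1.282
Margin = z* · SE = 1.282 · 0.01346 = 0.0173

CI: 0.439 ± 0.0173 = (0.422, 0.456)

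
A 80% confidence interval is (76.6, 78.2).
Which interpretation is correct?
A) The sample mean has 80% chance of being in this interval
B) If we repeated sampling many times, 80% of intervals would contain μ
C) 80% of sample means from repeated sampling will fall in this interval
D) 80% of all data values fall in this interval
B

A) Wrong — x̄ is observed and sits in the interval by construction.
B) Correct — this is the frequentist long-run coverage interpretation.
C) Wrong — coverage applies to intervals containing μ, not to future x̄ values.
D) Wrong — a CI is about the parameter μ, not individual data values.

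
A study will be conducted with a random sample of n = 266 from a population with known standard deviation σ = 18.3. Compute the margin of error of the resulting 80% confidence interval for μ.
Margin of error = 1.44

Margin of error = z* · σ/√n
= 1.282 · 18.3/√266
= 1.282 · 18.3/16.3095
= 1.44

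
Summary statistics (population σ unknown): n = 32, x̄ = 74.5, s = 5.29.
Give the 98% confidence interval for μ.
(72.21, 76.79)

t-interval (σ unknown):
df = n - 1 = 31
t* = 2.453 for 98% confidence

Margin of error = t* · s/√n = 2.453 · 5.29/√32 = 2.29

CI: (72.21, 76.79)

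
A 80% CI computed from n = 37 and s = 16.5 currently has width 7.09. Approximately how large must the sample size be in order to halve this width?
n ≈ 148

CI width ∝ 1/√n
To reduce width by factor 2, need √n to grow by 2 → need 2² = 4 times as many samples.

Current: n = 37, width = 7.09
New: n = 148, width ≈ 3.49

Width reduced by factor of 7.09/3.49 = 2.03.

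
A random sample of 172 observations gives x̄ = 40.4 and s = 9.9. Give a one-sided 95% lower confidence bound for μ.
μ ≥ 39.15

Lower bound (one-sided):
t* = 1.654 (one-sided for 95%)
Lower bound = x̄ - t* · s/√n = 40.4 - 1.654 · 9.9/√172 = 39.15

We are 95% confident that μ ≥ 39.15.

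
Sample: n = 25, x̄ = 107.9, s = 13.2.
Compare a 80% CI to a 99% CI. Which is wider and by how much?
99% CI is wider by 7.81

df = 24
80% CI: t* = 1.318, (104.42, 111.38), width = 2 · t* · s/√n = 6.96
99% CI: t* = 2.797, (100.52, 115.28), width = 2 · t* · s/√n = 14.77

The 99% CI is wider by 14.77 - 6.96 = 7.81.
Higher confidence requires a wider interval.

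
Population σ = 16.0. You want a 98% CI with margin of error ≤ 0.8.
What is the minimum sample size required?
n ≥ 2165

For margin E ≤ 0.8:
n ≥ (z* · σ / E)²
n ≥ (2.326 · 16.0 / 0.8)²
n ≥ 2164.11

Minimum n = 2165 (rounding up)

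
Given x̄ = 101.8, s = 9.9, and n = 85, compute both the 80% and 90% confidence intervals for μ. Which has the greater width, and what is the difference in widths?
90% CI is wider by 0.80

df = 84
80% CI: t* = 1.292, (100.41, 103.19), width = 2 · t* · s/√n = 2.77
90% CI: t* = 1.663, (100.01, 103.59), width = 2 · t* · s/√n = 3.57

The 90% CI is wider by 3.57 - 2.77 = 0.80.
Higher confidence requires a wider interval.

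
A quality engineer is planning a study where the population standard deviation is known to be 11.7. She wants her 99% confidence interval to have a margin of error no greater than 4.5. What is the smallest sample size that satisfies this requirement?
n ≥ 45

For margin E ≤ 4.5:
n ≥ (z* · σ / E)²
n ≥ (2.576 · 11.7 / 4.5)²
n ≥ 44.86

Minimum n = 45 (rounding up)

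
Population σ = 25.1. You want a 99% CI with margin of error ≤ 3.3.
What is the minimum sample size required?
n ≥ 384

For margin E ≤ 3.3:
n ≥ (z* · σ / E)²
n ≥ (2.576 · 25.1 / 3.3)²
n ≥ 383.89

Minimum n = 384 (rounding up)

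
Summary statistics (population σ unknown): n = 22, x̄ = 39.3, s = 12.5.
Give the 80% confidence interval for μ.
(35.77, 42.83)

t-interval (σ unknown):
df = n - 1 = 21
t* = 1.323 for 80% confidence

Margin of error = t* · s/√n = 1.323 · 12.5/√22 = 3.53

CI: (35.77, 42.83)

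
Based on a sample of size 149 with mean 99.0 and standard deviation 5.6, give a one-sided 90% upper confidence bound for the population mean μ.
μ ≤ 99.59

Upper bound (one-sided):
t* = 1.287 (one-sided for 90%)
Upper bound = x̄ + t* · s/√n = 99.0 + 1.287 · 5.6/√149 = 99.59

We are 90% confident that μ ≤ 99.59.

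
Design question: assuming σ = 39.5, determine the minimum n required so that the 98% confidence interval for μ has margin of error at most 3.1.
n ≥ 879

For margin E ≤ 3.1:
n ≥ (z* · σ / E)²
n ≥ (2.326 · 39.5 / 3.1)²
n ≥ 878.40

Minimum n = 879 (rounding up)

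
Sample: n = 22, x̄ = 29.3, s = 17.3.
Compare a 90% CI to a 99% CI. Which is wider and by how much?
99% CI is wider by 8.18

df = 21
90% CI: t* = 1.721, (22.95, 35.65), width = 2 · t* · s/√n = 12.70
99% CI: t* = 2.831, (18.86, 39.74), width = 2 · t* · s/√n = 20.88

The 99% CI is wider by 20.88 - 12.70 = 8.18.
Higher confidence requires a wider interval.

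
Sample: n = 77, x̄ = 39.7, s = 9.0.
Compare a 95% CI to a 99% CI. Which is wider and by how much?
99% CI is wider by 1.33

df = 76
95% CI: t* = 1.992, (37.66, 41.74), width = 2 · t* · s/√n = 4.09
99% CI: t* = 2.642, (36.99, 42.41), width = 2 · t* · s/√n = 5.42

The 99% CI is wider by 5.42 - 4.09 = 1.33.
Higher confidence requires a wider interval.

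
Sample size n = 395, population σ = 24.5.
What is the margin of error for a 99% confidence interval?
Margin of error = 3.18

Margin of error = z* · σ/√n
= 2.576 · 24.5/√395
= 2.576 · 24.5/19.8746
= 3.18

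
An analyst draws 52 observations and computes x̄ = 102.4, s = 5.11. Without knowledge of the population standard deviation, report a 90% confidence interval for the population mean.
(101.21, 103.59)

t-interval (σ unknown):
df = n - 1 = 51
t* = 1.675 for 90% confidence

Margin of error = t* · s/√n = 1.675 · 5.11/√52 = 1.19

CI: (101.21, 103.59)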